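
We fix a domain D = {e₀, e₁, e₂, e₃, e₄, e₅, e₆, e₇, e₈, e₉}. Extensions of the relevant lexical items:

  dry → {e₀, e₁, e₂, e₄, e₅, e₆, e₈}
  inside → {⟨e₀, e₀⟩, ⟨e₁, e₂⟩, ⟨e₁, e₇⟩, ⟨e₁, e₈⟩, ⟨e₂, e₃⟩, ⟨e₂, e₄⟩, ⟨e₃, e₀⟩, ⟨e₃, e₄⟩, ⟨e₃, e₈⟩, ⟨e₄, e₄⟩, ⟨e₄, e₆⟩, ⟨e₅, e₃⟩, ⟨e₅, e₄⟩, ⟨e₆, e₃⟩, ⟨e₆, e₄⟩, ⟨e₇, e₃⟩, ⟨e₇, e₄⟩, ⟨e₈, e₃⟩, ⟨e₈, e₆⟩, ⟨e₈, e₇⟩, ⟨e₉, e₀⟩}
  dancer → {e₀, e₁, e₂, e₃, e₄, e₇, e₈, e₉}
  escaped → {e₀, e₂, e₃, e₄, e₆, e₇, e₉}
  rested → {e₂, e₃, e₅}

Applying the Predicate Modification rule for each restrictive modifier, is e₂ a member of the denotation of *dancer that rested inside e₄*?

yes

⟦that rested⟧ = ⟦rested⟧ = {e₂, e₃, e₅}
⟦inside e₄⟧ = {x : ⟨x, e₄⟩ ∈ ⟦inside⟧} = {e₂, e₃, e₄, e₅, e₆, e₇}
⟦dancer⟧ = {e₀, e₁, e₂, e₃, e₄, e₇, e₈, e₉}
… ∩ ⟦that rested⟧ = {e₀, e₁, e₂, e₃, e₄, e₇, e₈, e₉} ∩ {e₂, e₃, e₅} = {e₂, e₃}
… ∩ ⟦inside e₄⟧ = {e₂, e₃} ∩ {e₂, e₃, e₄, e₅, e₆, e₇} = {e₂, e₃}
⟦dancer that rested inside e₄⟧ = {e₂, e₃}; e₂ ∈ this set.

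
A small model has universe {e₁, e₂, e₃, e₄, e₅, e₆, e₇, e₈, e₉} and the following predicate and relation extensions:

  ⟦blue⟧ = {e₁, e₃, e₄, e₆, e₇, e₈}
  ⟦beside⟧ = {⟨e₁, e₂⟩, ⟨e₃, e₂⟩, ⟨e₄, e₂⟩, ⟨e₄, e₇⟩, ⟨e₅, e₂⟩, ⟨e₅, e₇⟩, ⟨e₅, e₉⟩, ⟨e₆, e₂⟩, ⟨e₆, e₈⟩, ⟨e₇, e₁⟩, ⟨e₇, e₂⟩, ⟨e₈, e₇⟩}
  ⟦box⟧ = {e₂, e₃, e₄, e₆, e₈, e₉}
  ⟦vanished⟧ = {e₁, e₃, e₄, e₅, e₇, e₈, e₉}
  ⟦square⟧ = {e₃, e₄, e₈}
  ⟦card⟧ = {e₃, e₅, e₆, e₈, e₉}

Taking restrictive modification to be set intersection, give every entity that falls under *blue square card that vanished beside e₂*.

⟦that vanished⟧ = ⟦vanished⟧ = {e₁, e₃, e₄, e₅, e₇, e₈, e₉}
⟦beside e₂⟧ = {x : ⟨x, e₂⟩ ∈ ⟦beside⟧} = {e₁, e₃, e₄, e₅, e₆, e₇}
⟦card⟧ = {e₃, e₅, e₆, e₈, e₉}
… ∩ ⟦that vanished⟧ = {e₃, e₅, e₆, e₈, e₉} ∩ {e₁, e₃, e₄, e₅, e₇, e₈, e₉} = {e₃, e₅, e₈, e₉}
… ∩ ⟦beside e₂⟧ = {e₃, e₅, e₈, e₉} ∩ {e₁, e₃, e₄, e₅, e₆, e₇} = {e₃, e₅}
… ∩ ⟦blue⟧ = {e₃, e₅} ∩ {e₁, e₃, e₄, e₆, e₇, e₈} = {e₃}
… ∩ ⟦square⟧ = {e₃} ∩ {e₃, e₄, e₈} = {e₃}
So ⟦blue square card that vanished beside e₂⟧ = {e₃}.

{e₃}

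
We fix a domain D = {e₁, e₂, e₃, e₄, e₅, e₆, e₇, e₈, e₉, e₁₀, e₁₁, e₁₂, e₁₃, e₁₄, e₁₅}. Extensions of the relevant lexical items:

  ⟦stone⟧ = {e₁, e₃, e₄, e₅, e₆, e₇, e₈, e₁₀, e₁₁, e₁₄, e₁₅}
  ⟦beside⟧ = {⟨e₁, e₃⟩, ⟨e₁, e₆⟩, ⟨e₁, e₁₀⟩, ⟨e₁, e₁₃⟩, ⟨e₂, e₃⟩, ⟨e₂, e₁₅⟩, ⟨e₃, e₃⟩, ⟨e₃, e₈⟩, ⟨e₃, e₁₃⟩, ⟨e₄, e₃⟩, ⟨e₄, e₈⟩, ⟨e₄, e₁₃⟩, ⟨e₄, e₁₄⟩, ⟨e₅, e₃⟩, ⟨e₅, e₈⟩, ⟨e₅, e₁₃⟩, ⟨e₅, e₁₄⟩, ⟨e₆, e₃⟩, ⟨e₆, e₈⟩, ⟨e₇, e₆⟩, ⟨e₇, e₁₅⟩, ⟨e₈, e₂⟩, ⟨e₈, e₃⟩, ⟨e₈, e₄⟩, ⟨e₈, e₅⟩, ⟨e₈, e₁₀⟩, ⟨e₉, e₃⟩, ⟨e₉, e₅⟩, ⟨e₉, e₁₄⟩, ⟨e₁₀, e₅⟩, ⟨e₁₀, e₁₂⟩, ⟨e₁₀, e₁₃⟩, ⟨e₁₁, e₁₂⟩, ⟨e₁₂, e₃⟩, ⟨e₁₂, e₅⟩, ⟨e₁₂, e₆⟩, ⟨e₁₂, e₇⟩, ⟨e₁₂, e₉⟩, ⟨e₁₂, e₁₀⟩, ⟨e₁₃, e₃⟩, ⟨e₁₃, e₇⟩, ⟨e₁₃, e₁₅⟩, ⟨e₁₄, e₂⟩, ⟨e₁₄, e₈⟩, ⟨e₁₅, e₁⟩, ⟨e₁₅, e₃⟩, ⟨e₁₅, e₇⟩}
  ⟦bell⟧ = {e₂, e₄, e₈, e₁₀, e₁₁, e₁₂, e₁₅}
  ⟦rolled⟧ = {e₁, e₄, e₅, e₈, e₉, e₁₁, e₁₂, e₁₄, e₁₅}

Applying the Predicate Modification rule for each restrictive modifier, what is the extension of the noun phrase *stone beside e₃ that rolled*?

{e₁, e₄, e₅, e₈, e₁₅}

⟦beside e₃⟧ = {x : ⟨x, e₃⟩ ∈ ⟦beside⟧} = {e₁, e₂, e₃, e₄, e₅, e₆, e₈, e₉, e₁₂, e₁₃, e₁₅}
⟦that rolled⟧ = ⟦rolled⟧ = {e₁, e₄, e₅, e₈, e₉, e₁₁, e₁₂, e₁₄, e₁₅}
⟦stone⟧ = {e₁, e₃, e₄, e₅, e₆, e₇, e₈, e₁₀, e₁₁, e₁₄, e₁₅}
… ∩ ⟦beside e₃⟧ = {e₁, e₃, e₄, e₅, e₆, e₇, e₈, e₁₀, e₁₁, e₁₄, e₁₅} ∩ {e₁, e₂, e₃, e₄, e₅, e₆, e₈, e₉, e₁₂, e₁₃, e₁₅} = {e₁, e₃, e₄, e₅, e₆, e₈, e₁₅}
… ∩ ⟦that rolled⟧ = {e₁, e₃, e₄, e₅, e₆, e₈, e₁₅} ∩ {e₁, e₄, e₅, e₈, e₉, e₁₁, e₁₂, e₁₄, e₁₅} = {e₁, e₄, e₅, e₈, e₁₅}
So ⟦stone beside e₃ that rolled⟧ = {e₁, e₄, e₅, e₈, e₁₅}.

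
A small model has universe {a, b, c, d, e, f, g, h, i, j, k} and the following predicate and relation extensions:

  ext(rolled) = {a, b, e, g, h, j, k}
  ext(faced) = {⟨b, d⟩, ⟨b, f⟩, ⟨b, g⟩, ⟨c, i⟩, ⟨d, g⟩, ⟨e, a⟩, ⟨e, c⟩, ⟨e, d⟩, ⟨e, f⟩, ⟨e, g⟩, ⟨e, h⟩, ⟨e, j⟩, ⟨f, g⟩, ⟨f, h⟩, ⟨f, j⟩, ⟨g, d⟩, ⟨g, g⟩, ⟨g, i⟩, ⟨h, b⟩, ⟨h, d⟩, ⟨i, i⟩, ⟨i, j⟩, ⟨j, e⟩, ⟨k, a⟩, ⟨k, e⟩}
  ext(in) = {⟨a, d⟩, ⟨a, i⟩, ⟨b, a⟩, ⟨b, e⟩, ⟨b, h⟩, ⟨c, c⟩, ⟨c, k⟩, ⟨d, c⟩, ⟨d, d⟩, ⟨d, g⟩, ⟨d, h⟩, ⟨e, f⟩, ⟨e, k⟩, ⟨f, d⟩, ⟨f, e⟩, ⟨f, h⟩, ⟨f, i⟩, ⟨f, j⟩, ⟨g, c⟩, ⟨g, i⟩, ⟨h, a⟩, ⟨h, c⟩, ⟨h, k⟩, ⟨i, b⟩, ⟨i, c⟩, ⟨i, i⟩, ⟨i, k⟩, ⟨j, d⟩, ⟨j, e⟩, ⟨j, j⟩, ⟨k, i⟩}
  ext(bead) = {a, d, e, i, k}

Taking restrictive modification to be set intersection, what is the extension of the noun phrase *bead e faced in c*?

⟦e faced⟧ = {x : ⟨e, x⟩ ∈ ⟦faced⟧} = {a, c, d, f, g, h, j}
⟦in c⟧ = {x : ⟨x, c⟩ ∈ ⟦in⟧} = {c, d, g, h, i}
⟦bead⟧ = {a, d, e, i, k}
… ∩ ⟦e faced⟧ = {a, d, e, i, k} ∩ {a, c, d, f, g, h, j} = {a, d}
… ∩ ⟦in c⟧ = {a, d} ∩ {c, d, g, h, i} = {d}
So ⟦bead e faced in c⟧ = {d}.

{d}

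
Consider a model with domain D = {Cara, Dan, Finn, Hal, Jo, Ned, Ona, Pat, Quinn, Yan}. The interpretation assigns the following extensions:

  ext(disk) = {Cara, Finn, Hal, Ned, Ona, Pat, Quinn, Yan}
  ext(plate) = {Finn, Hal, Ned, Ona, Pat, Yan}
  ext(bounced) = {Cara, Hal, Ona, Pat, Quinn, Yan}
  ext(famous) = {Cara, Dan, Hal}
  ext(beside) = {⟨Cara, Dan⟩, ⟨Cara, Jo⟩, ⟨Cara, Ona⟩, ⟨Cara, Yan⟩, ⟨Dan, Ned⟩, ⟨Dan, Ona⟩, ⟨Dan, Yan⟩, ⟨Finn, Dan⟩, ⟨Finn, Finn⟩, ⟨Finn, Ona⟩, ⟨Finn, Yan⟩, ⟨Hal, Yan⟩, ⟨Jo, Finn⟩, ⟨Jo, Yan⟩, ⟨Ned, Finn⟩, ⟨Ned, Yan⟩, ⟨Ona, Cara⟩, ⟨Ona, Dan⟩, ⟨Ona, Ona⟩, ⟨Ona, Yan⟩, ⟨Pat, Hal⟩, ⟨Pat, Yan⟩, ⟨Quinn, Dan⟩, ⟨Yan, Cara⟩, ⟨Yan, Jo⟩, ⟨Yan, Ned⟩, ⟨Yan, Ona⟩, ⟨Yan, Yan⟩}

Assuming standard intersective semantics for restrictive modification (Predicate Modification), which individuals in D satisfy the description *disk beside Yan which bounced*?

{Cara, Hal, Ona, Pat, Yan}

⟦beside Yan⟧ = {x : ⟨x, Yan⟩ ∈ ⟦beside⟧} = {Cara, Dan, Finn, Hal, Jo, Ned, Ona, Pat, Yan}
⟦which bounced⟧ = ⟦bounced⟧ = {Cara, Hal, Ona, Pat, Quinn, Yan}
⟦disk⟧ = {Cara, Finn, Hal, Ned, Ona, Pat, Quinn, Yan}
… ∩ ⟦beside Yan⟧ = {Cara, Finn, Hal, Ned, Ona, Pat, Quinn, Yan} ∩ {Cara, Dan, Finn, Hal, Jo, Ned, Ona, Pat, Yan} = {Cara, Finn, Hal, Ned, Ona, Pat, Yan}
… ∩ ⟦which bounced⟧ = {Cara, Finn, Hal, Ned, Ona, Pat, Yan} ∩ {Cara, Hal, Ona, Pat, Quinn, Yan} = {Cara, Hal, Ona, Pat, Yan}
So ⟦disk beside Yan which bounced⟧ = {Cara, Hal, Ona, Pat, Yan}.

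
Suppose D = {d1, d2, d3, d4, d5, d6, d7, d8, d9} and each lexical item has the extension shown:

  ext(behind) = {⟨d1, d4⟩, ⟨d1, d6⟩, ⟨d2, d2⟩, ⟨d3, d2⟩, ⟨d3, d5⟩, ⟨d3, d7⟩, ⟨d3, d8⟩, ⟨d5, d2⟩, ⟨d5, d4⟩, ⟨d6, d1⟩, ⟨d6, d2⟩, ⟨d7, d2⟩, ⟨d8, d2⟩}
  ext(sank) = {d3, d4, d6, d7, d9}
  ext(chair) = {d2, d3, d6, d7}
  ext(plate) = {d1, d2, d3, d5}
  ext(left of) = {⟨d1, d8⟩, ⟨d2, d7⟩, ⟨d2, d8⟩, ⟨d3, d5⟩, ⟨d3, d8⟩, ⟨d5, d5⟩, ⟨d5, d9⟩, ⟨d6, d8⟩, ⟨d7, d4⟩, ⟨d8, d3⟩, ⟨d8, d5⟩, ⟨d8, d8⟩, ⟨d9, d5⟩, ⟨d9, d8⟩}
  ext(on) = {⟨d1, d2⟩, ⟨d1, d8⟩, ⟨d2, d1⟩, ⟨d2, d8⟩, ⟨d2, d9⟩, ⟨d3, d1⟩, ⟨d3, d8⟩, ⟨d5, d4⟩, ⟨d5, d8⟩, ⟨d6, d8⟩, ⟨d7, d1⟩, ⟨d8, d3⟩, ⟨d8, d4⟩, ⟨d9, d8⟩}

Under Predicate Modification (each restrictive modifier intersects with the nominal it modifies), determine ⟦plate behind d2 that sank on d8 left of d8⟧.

{d3}

⟦behind d2⟧ = {x : ⟨x, d2⟩ ∈ ⟦behind⟧} = {d2, d3, d5, d6, d7, d8}
⟦that sank⟧ = ⟦sank⟧ = {d3, d4, d6, d7, d9}
⟦on d8⟧ = {x : ⟨x, d8⟩ ∈ ⟦on⟧} = {d1, d2, d3, d5, d6, d9}
⟦left of d8⟧ = {x : ⟨x, d8⟩ ∈ ⟦left of⟧} = {d1, d2, d3, d6, d8, d9}
⟦plate⟧ = {d1, d2, d3, d5}
… ∩ ⟦behind d2⟧ = {d1, d2, d3, d5} ∩ {d2, d3, d5, d6, d7, d8} = {d2, d3, d5}
… ∩ ⟦that sank⟧ = {d2, d3, d5} ∩ {d3, d4, d6, d7, d9} = {d3}
… ∩ ⟦on d8⟧ = {d3} ∩ {d1, d2, d3, d5, d6, d9} = {d3}
… ∩ ⟦left of d8⟧ = {d3} ∩ {d1, d2, d3, d6, d8, d9} = {d3}
So ⟦plate behind d2 that sank on d8 left of d8⟧ = {d3}.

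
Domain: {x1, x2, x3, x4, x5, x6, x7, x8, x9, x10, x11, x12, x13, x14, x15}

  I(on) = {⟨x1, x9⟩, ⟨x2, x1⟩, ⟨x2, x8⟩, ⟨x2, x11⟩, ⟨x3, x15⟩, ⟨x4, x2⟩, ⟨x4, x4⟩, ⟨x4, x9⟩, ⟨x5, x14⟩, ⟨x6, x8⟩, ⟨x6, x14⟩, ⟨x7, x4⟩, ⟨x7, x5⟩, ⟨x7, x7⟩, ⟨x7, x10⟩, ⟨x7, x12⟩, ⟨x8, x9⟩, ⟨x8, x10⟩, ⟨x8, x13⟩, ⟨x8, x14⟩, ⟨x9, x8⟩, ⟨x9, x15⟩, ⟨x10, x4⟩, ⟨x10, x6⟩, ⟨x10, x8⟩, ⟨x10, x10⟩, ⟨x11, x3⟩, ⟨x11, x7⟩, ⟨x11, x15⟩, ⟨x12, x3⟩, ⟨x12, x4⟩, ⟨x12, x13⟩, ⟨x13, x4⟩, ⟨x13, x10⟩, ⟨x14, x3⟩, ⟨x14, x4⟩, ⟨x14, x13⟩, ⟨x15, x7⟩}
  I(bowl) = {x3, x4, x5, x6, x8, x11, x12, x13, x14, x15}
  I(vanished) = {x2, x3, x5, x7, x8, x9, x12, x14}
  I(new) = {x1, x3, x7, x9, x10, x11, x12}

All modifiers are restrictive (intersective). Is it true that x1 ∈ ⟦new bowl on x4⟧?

⟦on x4⟧ = {x : ⟨x, x4⟩ ∈ ⟦on⟧} = {x4, x7, x10, x12, x13, x14}
⟦bowl⟧ = {x3, x4, x5, x6, x8, x11, x12, x13, x14, x15}
… ∩ ⟦on x4⟧ = {x3, x4, x5, x6, x8, x11, x12, x13, x14, x15} ∩ {x4, x7, x10, x12, x13, x14} = {x4, x12, x13, x14}
… ∩ ⟦new⟧ = {x4, x12, x13, x14} ∩ {x1, x3, x7, x9, x10, x11, x12} = {x12}
⟦new bowl on x4⟧ = {x12}; x1 ∉ this set.

no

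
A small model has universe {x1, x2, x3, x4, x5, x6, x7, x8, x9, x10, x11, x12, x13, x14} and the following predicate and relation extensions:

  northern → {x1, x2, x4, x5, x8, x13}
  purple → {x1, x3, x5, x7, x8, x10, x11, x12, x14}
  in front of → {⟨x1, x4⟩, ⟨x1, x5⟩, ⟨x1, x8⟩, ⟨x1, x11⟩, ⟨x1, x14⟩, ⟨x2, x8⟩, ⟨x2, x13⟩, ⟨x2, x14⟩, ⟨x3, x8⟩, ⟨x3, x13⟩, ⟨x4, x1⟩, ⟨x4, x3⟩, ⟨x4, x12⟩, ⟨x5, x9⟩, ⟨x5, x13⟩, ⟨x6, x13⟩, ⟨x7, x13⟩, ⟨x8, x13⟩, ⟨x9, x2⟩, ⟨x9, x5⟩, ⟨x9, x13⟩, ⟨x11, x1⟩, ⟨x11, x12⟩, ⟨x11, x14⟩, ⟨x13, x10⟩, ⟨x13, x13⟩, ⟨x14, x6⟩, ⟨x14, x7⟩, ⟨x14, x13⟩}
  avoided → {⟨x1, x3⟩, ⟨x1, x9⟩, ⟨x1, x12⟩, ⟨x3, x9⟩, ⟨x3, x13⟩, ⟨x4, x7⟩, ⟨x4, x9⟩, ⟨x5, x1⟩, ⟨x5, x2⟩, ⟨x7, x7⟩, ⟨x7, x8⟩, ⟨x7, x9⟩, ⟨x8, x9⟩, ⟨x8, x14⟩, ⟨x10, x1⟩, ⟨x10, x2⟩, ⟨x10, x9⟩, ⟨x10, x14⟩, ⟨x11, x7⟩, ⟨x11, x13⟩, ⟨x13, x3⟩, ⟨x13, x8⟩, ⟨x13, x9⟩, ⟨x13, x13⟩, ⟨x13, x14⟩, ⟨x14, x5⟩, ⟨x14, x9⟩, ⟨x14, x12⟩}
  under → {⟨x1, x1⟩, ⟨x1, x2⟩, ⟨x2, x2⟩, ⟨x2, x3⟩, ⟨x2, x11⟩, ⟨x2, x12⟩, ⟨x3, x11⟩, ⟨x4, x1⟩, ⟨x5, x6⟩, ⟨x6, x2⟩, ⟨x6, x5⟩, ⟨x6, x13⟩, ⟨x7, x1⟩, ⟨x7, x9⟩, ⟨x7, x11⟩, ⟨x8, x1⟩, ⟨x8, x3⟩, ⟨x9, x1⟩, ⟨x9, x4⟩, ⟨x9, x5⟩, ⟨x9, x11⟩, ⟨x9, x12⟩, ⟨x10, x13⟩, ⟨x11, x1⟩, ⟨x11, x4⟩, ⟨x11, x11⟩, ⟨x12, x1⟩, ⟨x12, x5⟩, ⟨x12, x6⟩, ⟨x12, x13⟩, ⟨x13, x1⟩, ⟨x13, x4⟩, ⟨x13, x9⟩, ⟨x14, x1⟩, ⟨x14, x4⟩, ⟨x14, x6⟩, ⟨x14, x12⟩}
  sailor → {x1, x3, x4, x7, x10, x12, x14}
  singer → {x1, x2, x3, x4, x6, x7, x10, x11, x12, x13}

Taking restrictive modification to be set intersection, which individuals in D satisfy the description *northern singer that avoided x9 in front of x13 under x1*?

⟦that avoided x9⟧ = {x : ⟨x, x9⟩ ∈ ⟦avoided⟧} = {x1, x3, x4, x7, x8, x10, x13, x14}
⟦in front of x13⟧ = {x : ⟨x, x13⟩ ∈ ⟦in front of⟧} = {x2, x3, x5, x6, x7, x8, x9, x13, x14}
⟦under x1⟧ = {x : ⟨x, x1⟩ ∈ ⟦under⟧} = {x1, x4, x7, x8, x9, x11, x12, x13, x14}
⟦singer⟧ = {x1, x2, x3, x4, x6, x7, x10, x11, x12, x13}
… ∩ ⟦that avoided x9⟧ = {x1, x2, x3, x4, x6, x7, x10, x11, x12, x13} ∩ {x1, x3, x4, x7, x8, x10, x13, x14} = {x1, x3, x4, x7, x10, x13}
… ∩ ⟦in front of x13⟧ = {x1, x3, x4, x7, x10, x13} ∩ {x2, x3, x5, x6, x7, x8, x9, x13, x14} = {x3, x7, x13}
… ∩ ⟦under x1⟧ = {x3, x7, x13} ∩ {x1, x4, x7, x8, x9, x11, x12, x13, x14} = {x7, x13}
… ∩ ⟦northern⟧ = {x7, x13} ∩ {x1, x2, x4, x5, x8, x13} = {x13}
So ⟦northern singer that avoided x9 in front of x13 under x1⟧ = {x13}.

{x13}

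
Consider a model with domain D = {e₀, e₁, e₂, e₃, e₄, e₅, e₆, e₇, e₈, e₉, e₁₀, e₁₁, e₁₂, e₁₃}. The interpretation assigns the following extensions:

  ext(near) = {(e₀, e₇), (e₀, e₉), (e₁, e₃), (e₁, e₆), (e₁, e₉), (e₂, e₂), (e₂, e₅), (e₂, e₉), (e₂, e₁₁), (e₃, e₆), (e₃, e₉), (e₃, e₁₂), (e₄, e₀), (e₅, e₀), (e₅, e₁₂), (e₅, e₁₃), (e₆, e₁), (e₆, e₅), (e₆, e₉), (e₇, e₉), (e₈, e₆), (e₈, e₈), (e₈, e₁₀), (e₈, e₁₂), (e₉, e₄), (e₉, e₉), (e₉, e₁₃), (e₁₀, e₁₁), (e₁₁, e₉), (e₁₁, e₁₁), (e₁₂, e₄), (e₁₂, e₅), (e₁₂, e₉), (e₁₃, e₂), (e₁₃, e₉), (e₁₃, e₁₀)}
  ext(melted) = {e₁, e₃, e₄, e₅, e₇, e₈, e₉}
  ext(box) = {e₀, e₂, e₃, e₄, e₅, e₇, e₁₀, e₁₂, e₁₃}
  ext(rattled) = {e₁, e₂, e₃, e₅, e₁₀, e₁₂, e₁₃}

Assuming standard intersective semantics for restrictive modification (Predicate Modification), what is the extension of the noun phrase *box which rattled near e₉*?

⟦which rattled⟧ = ⟦rattled⟧ = {e₁, e₂, e₃, e₅, e₁₀, e₁₂, e₁₃}
⟦near e₉⟧ = {x : ⟨x, e₉⟩ ∈ ⟦near⟧} = {e₀, e₁, e₂, e₃, e₆, e₇, e₉, e₁₁, e₁₂, e₁₃}
⟦box⟧ = {e₀, e₂, e₃, e₄, e₅, e₇, e₁₀, e₁₂, e₁₃}
… ∩ ⟦which rattled⟧ = {e₀, e₂, e₃, e₄, e₅, e₇, e₁₀, e₁₂, e₁₃} ∩ {e₁, e₂, e₃, e₅, e₁₀, e₁₂, e₁₃} = {e₂, e₃, e₅, e₁₀, e₁₂, e₁₃}
… ∩ ⟦near e₉⟧ = {e₂, e₃, e₅, e₁₀, e₁₂, e₁₃} ∩ {e₀, e₁, e₂, e₃, e₆, e₇, e₉, e₁₁, e₁₂, e₁₃} = {e₂, e₃, e₁₂, e₁₃}
So ⟦box which rattled near e₉⟧ = {e₂, e₃, e₁₂, e₁₃}.

{e₂, e₃, e₁₂, e₁₃}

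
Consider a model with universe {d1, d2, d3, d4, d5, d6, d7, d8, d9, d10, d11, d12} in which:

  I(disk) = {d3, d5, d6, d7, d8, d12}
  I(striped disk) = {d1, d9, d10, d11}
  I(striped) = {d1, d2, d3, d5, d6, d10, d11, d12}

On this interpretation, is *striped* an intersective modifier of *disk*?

⟦striped⟧ ∩ ⟦disk⟧ = {d1, d2, d3, d5, d6, d10, d11, d12} ∩ {d3, d5, d6, d7, d8, d12} = {d3, d5, d6, d12}
Observed ⟦striped disk⟧ = {d1, d9, d10, d11}.
These differ, so the modifier is not intersective in this model.

no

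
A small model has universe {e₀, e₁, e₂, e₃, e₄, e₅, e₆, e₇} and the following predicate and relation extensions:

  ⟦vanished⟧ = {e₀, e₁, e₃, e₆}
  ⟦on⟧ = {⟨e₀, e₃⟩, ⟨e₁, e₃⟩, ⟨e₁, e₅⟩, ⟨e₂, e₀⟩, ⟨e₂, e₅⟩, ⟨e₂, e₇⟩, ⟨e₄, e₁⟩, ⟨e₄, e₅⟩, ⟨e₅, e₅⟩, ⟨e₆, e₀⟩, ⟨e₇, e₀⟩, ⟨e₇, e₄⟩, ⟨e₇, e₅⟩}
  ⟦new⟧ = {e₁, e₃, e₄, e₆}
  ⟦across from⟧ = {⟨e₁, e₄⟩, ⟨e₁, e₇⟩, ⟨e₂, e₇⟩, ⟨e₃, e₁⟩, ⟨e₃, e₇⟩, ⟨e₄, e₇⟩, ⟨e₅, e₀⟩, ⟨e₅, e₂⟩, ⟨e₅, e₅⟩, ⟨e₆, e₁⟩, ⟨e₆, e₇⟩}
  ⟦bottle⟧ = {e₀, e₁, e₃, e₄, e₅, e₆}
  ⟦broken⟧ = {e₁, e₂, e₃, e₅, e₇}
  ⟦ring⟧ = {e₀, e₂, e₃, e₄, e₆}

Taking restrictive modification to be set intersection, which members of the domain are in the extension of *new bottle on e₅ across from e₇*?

⟦on e₅⟧ = {x : ⟨x, e₅⟩ ∈ ⟦on⟧} = {e₁, e₂, e₄, e₅, e₇}
⟦across from e₇⟧ = {x : ⟨x, e₇⟩ ∈ ⟦across from⟧} = {e₁, e₂, e₃, e₄, e₆}
⟦bottle⟧ = {e₀, e₁, e₃, e₄, e₅, e₆}
… ∩ ⟦on e₅⟧ = {e₀, e₁, e₃, e₄, e₅, e₆} ∩ {e₁, e₂, e₄, e₅, e₇} = {e₁, e₄, e₅}
… ∩ ⟦across from e₇⟧ = {e₁, e₄, e₅} ∩ {e₁, e₂, e₃, e₄, e₆} = {e₁, e₄}
… ∩ ⟦new⟧ = {e₁, e₄} ∩ {e₁, e₃, e₄, e₆} = {e₁, e₄}
So ⟦new bottle on e₅ across from e₇⟧ = {e₁, e₄}.

{e₁, e₄}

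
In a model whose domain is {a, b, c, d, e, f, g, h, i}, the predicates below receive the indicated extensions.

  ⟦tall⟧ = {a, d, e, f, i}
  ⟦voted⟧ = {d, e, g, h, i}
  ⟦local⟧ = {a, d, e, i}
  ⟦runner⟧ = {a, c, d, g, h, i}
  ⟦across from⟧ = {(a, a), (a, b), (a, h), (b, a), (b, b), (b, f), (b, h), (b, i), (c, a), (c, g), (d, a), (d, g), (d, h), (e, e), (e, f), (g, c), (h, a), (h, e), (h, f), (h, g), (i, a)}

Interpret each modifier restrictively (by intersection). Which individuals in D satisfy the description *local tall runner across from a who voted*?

⟦across from a⟧ = {x : ⟨x, a⟩ ∈ ⟦across from⟧} = {a, b, c, d, h, i}
⟦who voted⟧ = ⟦voted⟧ = {d, e, g, h, i}
⟦runner⟧ = {a, c, d, g, h, i}
… ∩ ⟦across from a⟧ = {a, c, d, g, h, i} ∩ {a, b, c, d, h, i} = {a, c, d, h, i}
… ∩ ⟦who voted⟧ = {a, c, d, h, i} ∩ {d, e, g, h, i} = {d, h, i}
… ∩ ⟦local⟧ = {d, h, i} ∩ {a, d, e, i} = {d, i}
… ∩ ⟦tall⟧ = {d, i} ∩ {a, d, e, f, i} = {d, i}
So ⟦local tall runner across from a who voted⟧ = {d, i}.

{d, i}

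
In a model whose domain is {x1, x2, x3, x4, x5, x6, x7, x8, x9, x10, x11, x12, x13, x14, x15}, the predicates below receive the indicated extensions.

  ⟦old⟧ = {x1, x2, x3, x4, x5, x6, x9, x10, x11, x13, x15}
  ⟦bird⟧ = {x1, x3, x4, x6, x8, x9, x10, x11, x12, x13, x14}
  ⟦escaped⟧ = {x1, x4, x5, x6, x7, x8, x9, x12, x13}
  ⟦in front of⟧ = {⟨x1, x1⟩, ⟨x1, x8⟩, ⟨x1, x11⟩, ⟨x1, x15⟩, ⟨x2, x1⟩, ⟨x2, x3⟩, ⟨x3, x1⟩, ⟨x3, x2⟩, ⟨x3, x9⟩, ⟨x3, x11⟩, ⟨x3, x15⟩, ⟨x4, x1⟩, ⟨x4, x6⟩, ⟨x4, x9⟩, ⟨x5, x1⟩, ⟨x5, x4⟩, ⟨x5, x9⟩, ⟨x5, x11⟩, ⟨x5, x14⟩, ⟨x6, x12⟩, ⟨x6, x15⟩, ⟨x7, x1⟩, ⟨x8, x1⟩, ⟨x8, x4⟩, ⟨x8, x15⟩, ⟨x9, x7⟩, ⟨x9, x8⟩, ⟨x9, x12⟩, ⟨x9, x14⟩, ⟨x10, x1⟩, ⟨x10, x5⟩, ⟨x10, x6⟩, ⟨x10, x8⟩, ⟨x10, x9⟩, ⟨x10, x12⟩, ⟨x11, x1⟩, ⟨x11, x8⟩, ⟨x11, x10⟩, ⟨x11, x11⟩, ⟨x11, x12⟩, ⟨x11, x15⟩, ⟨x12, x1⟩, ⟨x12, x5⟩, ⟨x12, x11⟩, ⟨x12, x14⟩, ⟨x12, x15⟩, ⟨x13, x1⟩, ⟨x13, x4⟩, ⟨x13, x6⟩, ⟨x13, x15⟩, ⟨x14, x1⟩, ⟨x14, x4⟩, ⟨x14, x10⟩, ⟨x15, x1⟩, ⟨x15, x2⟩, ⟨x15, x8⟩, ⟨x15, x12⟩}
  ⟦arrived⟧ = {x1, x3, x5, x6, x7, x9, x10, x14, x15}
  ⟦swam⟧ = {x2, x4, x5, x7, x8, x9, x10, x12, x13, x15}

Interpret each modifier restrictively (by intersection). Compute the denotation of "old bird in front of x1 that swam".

{x4, x10, x13}

⟦in front of x1⟧ = {x : ⟨x, x1⟩ ∈ ⟦in front of⟧} = {x1, x2, x3, x4, x5, x7, x8, x10, x11, x12, x13, x14, x15}
⟦that swam⟧ = ⟦swam⟧ = {x2, x4, x5, x7, x8, x9, x10, x12, x13, x15}
⟦bird⟧ = {x1, x3, x4, x6, x8, x9, x10, x11, x12, x13, x14}
… ∩ ⟦in front of x1⟧ = {x1, x3, x4, x6, x8, x9, x10, x11, x12, x13, x14} ∩ {x1, x2, x3, x4, x5, x7, x8, x10, x11, x12, x13, x14, x15} = {x1, x3, x4, x8, x10, x11, x12, x13, x14}
… ∩ ⟦that swam⟧ = {x1, x3, x4, x8, x10, x11, x12, x13, x14} ∩ {x2, x4, x5, x7, x8, x9, x10, x12, x13, x15} = {x4, x8, x10, x12, x13}
… ∩ ⟦old⟧ = {x4, x8, x10, x12, x13} ∩ {x1, x2, x3, x4, x5, x6, x9, x10, x11, x13, x15} = {x4, x10, x13}
So ⟦old bird in front of x1 that swam⟧ = {x4, x10, x13}.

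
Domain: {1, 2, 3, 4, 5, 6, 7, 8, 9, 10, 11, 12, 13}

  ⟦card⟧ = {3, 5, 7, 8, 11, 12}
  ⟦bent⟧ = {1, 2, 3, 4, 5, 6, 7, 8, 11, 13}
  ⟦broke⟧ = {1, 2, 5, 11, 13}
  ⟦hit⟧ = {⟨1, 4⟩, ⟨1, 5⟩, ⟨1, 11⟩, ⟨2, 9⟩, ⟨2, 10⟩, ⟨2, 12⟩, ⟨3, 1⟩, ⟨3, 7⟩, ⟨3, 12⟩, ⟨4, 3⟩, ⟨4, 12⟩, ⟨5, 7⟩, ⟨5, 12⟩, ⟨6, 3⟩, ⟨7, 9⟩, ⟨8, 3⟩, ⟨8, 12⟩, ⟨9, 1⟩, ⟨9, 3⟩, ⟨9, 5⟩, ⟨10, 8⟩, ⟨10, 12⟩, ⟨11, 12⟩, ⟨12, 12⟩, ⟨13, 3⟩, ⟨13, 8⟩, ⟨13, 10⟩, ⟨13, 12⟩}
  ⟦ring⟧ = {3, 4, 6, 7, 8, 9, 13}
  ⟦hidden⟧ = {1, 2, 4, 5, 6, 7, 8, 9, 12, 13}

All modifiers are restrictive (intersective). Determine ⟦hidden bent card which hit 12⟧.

⟦which hit 12⟧ = {x : ⟨x, 12⟩ ∈ ⟦hit⟧} = {2, 3, 4, 5, 8, 10, 11, 12, 13}
⟦card⟧ = {3, 5, 7, 8, 11, 12}
… ∩ ⟦which hit 12⟧ = {3, 5, 7, 8, 11, 12} ∩ {2, 3, 4, 5, 8, 10, 11, 12, 13} = {3, 5, 8, 11, 12}
… ∩ ⟦hidden⟧ = {3, 5, 8, 11, 12} ∩ {1, 2, 4, 5, 6, 7, 8, 9, 12, 13} = {5, 8, 12}
… ∩ ⟦bent⟧ = {5, 8, 12} ∩ {1, 2, 3, 4, 5, 6, 7, 8, 11, 13} = {5, 8}
So ⟦hidden bent card which hit 12⟧ = {5, 8}.

{5, 8}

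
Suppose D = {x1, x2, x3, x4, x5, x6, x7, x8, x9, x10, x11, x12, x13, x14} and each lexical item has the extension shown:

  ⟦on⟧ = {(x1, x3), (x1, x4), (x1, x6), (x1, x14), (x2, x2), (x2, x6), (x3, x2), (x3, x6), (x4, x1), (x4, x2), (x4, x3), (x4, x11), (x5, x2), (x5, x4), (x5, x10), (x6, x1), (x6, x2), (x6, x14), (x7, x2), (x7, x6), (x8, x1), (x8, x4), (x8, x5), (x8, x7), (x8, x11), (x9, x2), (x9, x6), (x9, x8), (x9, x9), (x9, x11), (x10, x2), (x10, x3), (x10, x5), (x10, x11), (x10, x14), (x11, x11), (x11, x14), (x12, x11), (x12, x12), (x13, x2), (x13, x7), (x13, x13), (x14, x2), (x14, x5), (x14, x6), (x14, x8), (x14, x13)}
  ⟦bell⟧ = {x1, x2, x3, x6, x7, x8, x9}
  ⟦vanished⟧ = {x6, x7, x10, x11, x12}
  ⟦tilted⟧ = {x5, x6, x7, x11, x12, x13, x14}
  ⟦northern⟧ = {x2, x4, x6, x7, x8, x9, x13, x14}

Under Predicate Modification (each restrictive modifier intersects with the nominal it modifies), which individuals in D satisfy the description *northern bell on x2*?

⟦on x2⟧ = {x : ⟨x, x2⟩ ∈ ⟦on⟧} = {x2, x3, x4, x5, x6, x7, x9, x10, x13, x14}
⟦bell⟧ = {x1, x2, x3, x6, x7, x8, x9}
… ∩ ⟦on x2⟧ = {x1, x2, x3, x6, x7, x8, x9} ∩ {x2, x3, x4, x5, x6, x7, x9, x10, x13, x14} = {x2, x3, x6, x7, x9}
… ∩ ⟦northern⟧ = {x2, x3, x6, x7, x9} ∩ {x2, x4, x6, x7, x8, x9, x13, x14} = {x2, x6, x7, x9}
So ⟦northern bell on x2⟧ = {x2, x6, x7, x9}.

{x2, x6, x7, x9}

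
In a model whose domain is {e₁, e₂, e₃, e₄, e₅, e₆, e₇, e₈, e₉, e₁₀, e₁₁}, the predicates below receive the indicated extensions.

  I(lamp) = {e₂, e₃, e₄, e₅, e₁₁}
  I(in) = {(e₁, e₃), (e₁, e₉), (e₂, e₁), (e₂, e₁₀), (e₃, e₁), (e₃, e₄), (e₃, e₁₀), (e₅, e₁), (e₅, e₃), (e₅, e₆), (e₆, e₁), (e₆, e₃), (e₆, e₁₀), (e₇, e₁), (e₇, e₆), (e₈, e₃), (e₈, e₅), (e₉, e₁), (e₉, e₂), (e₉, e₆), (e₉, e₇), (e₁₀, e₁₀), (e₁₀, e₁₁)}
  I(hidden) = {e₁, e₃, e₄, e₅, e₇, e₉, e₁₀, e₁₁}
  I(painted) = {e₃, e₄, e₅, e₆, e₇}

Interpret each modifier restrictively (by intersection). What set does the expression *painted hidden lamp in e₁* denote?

⟦in e₁⟧ = {x : ⟨x, e₁⟩ ∈ ⟦in⟧} = {e₂, e₃, e₅, e₆, e₇, e₉}
⟦lamp⟧ = {e₂, e₃, e₄, e₅, e₁₁}
… ∩ ⟦in e₁⟧ = {e₂, e₃, e₄, e₅, e₁₁} ∩ {e₂, e₃, e₅, e₆, e₇, e₉} = {e₂, e₃, e₅}
… ∩ ⟦painted⟧ = {e₂, e₃, e₅} ∩ {e₃, e₄, e₅, e₆, e₇} = {e₃, e₅}
… ∩ ⟦hidden⟧ = {e₃, e₅} ∩ {e₁, e₃, e₄, e₅, e₇, e₉, e₁₀, e₁₁} = {e₃, e₅}
So ⟦painted hidden lamp in e₁⟧ = {e₃, e₅}.

{e₃, e₅}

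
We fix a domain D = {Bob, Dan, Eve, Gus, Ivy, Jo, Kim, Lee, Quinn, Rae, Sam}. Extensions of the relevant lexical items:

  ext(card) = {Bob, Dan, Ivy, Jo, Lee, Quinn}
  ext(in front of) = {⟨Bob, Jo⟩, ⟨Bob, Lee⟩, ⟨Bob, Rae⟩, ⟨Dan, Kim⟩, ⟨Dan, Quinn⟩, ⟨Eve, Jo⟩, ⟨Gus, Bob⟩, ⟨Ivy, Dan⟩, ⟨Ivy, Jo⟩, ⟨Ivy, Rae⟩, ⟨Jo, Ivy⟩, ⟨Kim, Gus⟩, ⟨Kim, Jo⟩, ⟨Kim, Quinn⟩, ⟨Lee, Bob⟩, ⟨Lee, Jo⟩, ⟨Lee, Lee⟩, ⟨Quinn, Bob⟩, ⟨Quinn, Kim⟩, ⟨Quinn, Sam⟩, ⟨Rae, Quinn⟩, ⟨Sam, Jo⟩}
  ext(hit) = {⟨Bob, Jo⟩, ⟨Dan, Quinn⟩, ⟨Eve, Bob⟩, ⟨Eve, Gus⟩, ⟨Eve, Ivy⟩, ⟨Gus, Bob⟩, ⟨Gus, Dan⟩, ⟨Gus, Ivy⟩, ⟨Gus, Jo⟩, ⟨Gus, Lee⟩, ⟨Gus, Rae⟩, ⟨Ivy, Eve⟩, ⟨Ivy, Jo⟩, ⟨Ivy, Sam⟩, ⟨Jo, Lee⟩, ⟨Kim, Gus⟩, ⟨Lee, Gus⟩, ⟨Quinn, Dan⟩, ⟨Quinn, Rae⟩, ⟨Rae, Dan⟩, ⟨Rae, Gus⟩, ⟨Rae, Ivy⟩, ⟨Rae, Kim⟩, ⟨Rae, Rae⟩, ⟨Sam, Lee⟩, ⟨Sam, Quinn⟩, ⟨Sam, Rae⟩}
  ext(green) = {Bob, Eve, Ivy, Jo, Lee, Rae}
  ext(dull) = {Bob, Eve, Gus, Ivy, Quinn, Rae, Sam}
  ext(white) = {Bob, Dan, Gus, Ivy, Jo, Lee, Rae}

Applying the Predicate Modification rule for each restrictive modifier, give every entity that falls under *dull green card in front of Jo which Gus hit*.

⟦in front of Jo⟧ = {x : ⟨x, Jo⟩ ∈ ⟦in front of⟧} = {Bob, Eve, Ivy, Kim, Lee, Sam}
⟦which Gus hit⟧ = {x : ⟨Gus, x⟩ ∈ ⟦hit⟧} = {Bob, Dan, Ivy, Jo, Lee, Rae}
⟦card⟧ = {Bob, Dan, Ivy, Jo, Lee, Quinn}
… ∩ ⟦in front of Jo⟧ = {Bob, Dan, Ivy, Jo, Lee, Quinn} ∩ {Bob, Eve, Ivy, Kim, Lee, Sam} = {Bob, Ivy, Lee}
… ∩ ⟦which Gus hit⟧ = {Bob, Ivy, Lee} ∩ {Bob, Dan, Ivy, Jo, Lee, Rae} = {Bob, Ivy, Lee}
… ∩ ⟦dull⟧ = {Bob, Ivy, Lee} ∩ {Bob, Eve, Gus, Ivy, Quinn, Rae, Sam} = {Bob, Ivy}
… ∩ ⟦green⟧ = {Bob, Ivy} ∩ {Bob, Eve, Ivy, Jo, Lee, Rae} = {Bob, Ivy}
So ⟦dull green card in front of Jo which Gus hit⟧ = {Bob, Ivy}.

{Bob, Ivy}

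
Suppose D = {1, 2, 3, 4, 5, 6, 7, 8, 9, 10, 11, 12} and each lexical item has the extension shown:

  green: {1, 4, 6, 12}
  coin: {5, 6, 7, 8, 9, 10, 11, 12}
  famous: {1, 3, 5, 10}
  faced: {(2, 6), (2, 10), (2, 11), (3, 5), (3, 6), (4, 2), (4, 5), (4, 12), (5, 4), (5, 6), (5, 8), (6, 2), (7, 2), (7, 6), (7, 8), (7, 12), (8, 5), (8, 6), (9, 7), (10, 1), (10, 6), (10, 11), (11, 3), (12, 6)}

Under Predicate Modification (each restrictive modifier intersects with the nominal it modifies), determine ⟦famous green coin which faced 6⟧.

{}

⟦which faced 6⟧ = {x : ⟨x, 6⟩ ∈ ⟦faced⟧} = {2, 3, 5, 7, 8, 10, 12}
⟦coin⟧ = {5, 6, 7, 8, 9, 10, 11, 12}
… ∩ ⟦which faced 6⟧ = {5, 6, 7, 8, 9, 10, 11, 12} ∩ {2, 3, 5, 7, 8, 10, 12} = {5, 7, 8, 10, 12}
… ∩ ⟦famous⟧ = {5, 7, 8, 10, 12} ∩ {1, 3, 5, 10} = {5, 10}
… ∩ ⟦green⟧ = {5, 10} ∩ {1, 4, 6, 12} = ∅
So ⟦famous green coin which faced 6⟧ = {}.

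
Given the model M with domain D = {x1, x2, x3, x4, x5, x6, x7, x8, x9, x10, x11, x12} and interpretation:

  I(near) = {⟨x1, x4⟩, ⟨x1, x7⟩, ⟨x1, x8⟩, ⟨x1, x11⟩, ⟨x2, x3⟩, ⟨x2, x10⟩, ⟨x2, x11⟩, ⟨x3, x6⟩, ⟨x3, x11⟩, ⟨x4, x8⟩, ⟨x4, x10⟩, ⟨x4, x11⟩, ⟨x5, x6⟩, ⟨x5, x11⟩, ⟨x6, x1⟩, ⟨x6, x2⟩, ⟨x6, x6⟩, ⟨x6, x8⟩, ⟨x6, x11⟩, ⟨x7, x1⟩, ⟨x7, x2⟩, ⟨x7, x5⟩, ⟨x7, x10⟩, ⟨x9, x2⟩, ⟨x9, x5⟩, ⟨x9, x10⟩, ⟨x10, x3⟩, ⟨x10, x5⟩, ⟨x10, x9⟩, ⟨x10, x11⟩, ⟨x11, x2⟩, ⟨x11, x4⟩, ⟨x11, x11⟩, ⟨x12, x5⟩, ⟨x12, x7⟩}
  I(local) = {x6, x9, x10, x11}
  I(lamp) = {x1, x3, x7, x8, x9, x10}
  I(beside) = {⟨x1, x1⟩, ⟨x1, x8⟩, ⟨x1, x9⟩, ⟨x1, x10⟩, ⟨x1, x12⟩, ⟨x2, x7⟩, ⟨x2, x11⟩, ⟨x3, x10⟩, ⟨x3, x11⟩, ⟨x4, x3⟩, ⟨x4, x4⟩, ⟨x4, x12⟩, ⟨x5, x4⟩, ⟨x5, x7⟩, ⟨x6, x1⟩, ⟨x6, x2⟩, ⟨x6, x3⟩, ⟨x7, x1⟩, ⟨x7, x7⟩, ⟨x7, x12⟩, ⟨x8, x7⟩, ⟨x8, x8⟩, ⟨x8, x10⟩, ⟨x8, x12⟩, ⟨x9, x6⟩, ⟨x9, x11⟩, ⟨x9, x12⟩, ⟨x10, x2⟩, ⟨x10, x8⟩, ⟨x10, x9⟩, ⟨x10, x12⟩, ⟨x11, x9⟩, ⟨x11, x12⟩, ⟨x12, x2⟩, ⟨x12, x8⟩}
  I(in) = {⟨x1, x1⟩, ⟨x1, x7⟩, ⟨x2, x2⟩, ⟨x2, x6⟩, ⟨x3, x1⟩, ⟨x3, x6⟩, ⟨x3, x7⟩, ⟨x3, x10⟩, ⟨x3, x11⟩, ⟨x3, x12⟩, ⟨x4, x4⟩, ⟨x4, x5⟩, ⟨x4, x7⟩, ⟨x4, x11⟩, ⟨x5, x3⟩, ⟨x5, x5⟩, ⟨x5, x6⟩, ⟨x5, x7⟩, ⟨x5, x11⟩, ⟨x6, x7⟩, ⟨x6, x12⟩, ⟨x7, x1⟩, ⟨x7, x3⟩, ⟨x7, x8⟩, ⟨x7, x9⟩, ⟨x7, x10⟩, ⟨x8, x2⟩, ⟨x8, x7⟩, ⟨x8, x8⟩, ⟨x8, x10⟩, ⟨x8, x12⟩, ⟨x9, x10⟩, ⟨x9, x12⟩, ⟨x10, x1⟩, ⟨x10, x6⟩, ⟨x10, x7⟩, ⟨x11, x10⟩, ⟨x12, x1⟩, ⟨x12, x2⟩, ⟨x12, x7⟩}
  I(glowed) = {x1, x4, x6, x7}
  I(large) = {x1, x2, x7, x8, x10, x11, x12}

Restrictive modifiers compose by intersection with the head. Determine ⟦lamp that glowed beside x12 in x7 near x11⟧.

{x1}

⟦that glowed⟧ = ⟦glowed⟧ = {x1, x4, x6, x7}
⟦beside x12⟧ = {x : ⟨x, x12⟩ ∈ ⟦beside⟧} = {x1, x4, x7, x8, x9, x10, x11}
⟦in x7⟧ = {x : ⟨x, x7⟩ ∈ ⟦in⟧} = {x1, x3, x4, x5, x6, x8, x10, x12}
⟦near x11⟧ = {x : ⟨x, x11⟩ ∈ ⟦near⟧} = {x1, x2, x3, x4, x5, x6, x10, x11}
⟦lamp⟧ = {x1, x3, x7, x8, x9, x10}
… ∩ ⟦that glowed⟧ = {x1, x3, x7, x8, x9, x10} ∩ {x1, x4, x6, x7} = {x1, x7}
… ∩ ⟦beside x12⟧ = {x1, x7} ∩ {x1, x4, x7, x8, x9, x10, x11} = {x1, x7}
… ∩ ⟦in x7⟧ = {x1, x7} ∩ {x1, x3, x4, x5, x6, x8, x10, x12} = {x1}
… ∩ ⟦near x11⟧ = {x1} ∩ {x1, x2, x3, x4, x5, x6, x10, x11} = {x1}
So ⟦lamp that glowed beside x12 in x7 near x11⟧ = {x1}.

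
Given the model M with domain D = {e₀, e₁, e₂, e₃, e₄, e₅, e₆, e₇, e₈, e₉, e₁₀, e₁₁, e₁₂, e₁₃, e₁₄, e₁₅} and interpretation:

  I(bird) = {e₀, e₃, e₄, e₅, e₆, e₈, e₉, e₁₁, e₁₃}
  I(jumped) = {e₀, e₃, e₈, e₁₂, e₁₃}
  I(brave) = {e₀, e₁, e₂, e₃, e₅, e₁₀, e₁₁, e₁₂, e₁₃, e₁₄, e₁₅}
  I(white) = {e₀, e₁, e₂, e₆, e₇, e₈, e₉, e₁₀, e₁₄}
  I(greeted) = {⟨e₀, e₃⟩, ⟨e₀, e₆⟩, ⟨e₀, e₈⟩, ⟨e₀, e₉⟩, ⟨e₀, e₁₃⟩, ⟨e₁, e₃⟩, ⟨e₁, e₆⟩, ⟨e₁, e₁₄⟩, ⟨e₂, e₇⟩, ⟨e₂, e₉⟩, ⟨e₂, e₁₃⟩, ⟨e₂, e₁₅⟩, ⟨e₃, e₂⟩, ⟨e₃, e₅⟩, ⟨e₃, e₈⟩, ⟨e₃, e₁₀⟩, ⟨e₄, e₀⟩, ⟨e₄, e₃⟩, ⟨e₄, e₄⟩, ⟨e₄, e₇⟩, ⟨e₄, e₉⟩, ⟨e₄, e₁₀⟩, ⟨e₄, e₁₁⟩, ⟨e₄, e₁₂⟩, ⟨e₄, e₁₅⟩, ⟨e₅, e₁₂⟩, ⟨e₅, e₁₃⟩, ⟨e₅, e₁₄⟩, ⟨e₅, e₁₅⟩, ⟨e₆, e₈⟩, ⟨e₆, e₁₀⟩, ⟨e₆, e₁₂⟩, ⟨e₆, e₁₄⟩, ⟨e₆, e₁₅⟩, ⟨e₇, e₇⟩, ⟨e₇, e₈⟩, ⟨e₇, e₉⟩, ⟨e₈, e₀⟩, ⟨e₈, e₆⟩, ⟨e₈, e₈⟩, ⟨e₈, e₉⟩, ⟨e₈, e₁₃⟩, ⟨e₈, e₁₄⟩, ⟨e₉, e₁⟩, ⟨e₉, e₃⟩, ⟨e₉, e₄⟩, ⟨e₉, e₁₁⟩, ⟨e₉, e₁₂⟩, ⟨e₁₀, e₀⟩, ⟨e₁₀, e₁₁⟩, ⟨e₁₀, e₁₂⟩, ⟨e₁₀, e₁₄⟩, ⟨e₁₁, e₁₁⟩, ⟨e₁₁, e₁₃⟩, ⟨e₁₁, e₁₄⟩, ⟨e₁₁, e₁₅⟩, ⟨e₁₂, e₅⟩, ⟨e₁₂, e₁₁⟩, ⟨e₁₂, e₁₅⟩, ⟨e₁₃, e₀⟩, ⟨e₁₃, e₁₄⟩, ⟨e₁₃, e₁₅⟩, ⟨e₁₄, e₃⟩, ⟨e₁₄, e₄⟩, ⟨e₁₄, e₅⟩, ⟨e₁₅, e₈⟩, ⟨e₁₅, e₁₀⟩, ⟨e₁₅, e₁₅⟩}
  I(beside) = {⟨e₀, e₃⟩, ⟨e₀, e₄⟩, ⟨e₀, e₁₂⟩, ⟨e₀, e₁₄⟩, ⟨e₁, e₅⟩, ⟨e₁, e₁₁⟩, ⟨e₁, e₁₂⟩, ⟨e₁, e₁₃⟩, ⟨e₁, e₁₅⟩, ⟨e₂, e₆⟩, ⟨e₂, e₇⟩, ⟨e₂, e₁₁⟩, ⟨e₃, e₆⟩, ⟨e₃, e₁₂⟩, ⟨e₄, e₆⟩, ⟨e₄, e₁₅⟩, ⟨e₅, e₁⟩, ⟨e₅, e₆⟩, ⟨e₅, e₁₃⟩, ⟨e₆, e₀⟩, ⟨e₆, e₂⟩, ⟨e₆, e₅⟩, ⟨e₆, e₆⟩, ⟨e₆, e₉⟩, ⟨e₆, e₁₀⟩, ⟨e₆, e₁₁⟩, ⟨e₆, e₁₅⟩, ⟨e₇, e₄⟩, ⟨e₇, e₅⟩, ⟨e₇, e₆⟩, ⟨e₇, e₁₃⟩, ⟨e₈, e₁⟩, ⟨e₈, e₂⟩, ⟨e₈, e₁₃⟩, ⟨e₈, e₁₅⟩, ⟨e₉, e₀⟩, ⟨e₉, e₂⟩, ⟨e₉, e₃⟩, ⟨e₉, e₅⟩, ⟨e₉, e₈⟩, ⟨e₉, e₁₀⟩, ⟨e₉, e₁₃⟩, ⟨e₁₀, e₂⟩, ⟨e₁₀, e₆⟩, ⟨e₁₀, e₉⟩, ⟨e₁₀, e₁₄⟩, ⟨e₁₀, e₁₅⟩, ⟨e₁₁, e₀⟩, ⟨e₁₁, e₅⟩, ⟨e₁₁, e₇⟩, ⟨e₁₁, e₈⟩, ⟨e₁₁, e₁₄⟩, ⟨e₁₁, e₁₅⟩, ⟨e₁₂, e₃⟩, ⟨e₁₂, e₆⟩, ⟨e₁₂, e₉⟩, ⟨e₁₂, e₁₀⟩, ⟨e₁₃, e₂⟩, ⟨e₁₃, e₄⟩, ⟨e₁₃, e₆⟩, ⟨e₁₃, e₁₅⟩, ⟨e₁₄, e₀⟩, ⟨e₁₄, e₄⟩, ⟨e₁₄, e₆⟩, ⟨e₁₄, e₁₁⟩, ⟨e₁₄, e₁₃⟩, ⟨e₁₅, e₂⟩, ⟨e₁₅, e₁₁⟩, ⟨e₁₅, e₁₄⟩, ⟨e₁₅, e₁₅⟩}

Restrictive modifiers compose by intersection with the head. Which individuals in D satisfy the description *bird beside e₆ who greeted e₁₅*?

{e₄, e₅, e₆, e₁₃}

⟦beside e₆⟧ = {x : ⟨x, e₆⟩ ∈ ⟦beside⟧} = {e₂, e₃, e₄, e₅, e₆, e₇, e₁₀, e₁₂, e₁₃, e₁₄}
⟦who greeted e₁₅⟧ = {x : ⟨x, e₁₅⟩ ∈ ⟦greeted⟧} = {e₂, e₄, e₅, e₆, e₁₁, e₁₂, e₁₃, e₁₅}
⟦bird⟧ = {e₀, e₃, e₄, e₅, e₆, e₈, e₉, e₁₁, e₁₃}
… ∩ ⟦beside e₆⟧ = {e₀, e₃, e₄, e₅, e₆, e₈, e₉, e₁₁, e₁₃} ∩ {e₂, e₃, e₄, e₅, e₆, e₇, e₁₀, e₁₂, e₁₃, e₁₄} = {e₃, e₄, e₅, e₆, e₁₃}
… ∩ ⟦who greeted e₁₅⟧ = {e₃, e₄, e₅, e₆, e₁₃} ∩ {e₂, e₄, e₅, e₆, e₁₁, e₁₂, e₁₃, e₁₅} = {e₄, e₅, e₆, e₁₃}
So ⟦bird beside e₆ who greeted e₁₅⟧ = {e₄, e₅, e₆, e₁₃}.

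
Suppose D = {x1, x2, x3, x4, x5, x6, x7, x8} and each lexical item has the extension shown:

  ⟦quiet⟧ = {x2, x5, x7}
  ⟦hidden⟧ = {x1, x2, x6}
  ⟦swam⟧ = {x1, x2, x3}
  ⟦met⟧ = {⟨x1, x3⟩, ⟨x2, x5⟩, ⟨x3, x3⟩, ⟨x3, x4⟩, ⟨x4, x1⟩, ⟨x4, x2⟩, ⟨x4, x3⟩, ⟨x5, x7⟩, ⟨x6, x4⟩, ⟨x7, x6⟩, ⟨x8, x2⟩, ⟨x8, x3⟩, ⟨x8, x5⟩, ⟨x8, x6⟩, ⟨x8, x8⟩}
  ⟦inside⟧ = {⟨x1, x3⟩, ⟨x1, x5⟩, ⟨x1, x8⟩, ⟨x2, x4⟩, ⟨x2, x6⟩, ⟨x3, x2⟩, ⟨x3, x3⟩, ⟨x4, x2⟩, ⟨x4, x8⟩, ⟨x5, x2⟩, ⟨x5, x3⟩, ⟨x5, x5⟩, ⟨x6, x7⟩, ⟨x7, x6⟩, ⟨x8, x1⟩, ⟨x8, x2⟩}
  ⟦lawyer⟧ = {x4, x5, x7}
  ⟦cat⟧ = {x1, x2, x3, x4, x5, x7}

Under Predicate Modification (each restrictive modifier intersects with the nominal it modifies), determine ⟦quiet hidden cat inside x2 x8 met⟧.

{}

⟦inside x2⟧ = {x : ⟨x, x2⟩ ∈ ⟦inside⟧} = {x3, x4, x5, x8}
⟦x8 met⟧ = {x : ⟨x8, x⟩ ∈ ⟦met⟧} = {x2, x3, x5, x6, x8}
⟦cat⟧ = {x1, x2, x3, x4, x5, x7}
… ∩ ⟦inside x2⟧ = {x1, x2, x3, x4, x5, x7} ∩ {x3, x4, x5, x8} = {x3, x4, x5}
… ∩ ⟦x8 met⟧ = {x3, x4, x5} ∩ {x2, x3, x5, x6, x8} = {x3, x5}
… ∩ ⟦quiet⟧ = {x3, x5} ∩ {x2, x5, x7} = {x5}
… ∩ ⟦hidden⟧ = {x5} ∩ {x1, x2, x6} = ∅
So ⟦quiet hidden cat inside x2 x8 met⟧ = {}.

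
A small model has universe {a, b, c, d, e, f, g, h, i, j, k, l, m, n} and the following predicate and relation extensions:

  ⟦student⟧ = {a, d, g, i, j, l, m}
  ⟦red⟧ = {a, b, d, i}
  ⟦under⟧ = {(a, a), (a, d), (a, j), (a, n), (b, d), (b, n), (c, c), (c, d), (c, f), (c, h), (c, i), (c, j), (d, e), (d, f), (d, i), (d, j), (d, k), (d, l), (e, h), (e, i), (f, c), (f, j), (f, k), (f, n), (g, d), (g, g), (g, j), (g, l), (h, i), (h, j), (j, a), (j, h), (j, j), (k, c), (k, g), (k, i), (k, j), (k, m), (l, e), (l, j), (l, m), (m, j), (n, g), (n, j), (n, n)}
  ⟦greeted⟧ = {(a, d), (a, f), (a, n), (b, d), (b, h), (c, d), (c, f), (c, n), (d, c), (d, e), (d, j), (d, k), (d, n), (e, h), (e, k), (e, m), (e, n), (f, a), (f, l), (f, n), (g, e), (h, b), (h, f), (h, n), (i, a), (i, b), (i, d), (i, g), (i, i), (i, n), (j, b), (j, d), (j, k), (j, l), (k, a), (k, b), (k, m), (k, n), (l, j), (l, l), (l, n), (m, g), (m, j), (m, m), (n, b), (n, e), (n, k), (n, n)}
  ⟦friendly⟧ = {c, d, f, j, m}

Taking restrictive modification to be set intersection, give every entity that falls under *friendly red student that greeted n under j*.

⟦that greeted n⟧ = {x : ⟨x, n⟩ ∈ ⟦greeted⟧} = {a, c, d, e, f, h, i, k, l, n}
⟦under j⟧ = {x : ⟨x, j⟩ ∈ ⟦under⟧} = {a, c, d, f, g, h, j, k, l, m, n}
⟦student⟧ = {a, d, g, i, j, l, m}
… ∩ ⟦that greeted n⟧ = {a, d, g, i, j, l, m} ∩ {a, c, d, e, f, h, i, k, l, n} = {a, d, i, l}
… ∩ ⟦under j⟧ = {a, d, i, l} ∩ {a, c, d, f, g, h, j, k, l, m, n} = {a, d, l}
… ∩ ⟦friendly⟧ = {a, d, l} ∩ {c, d, f, j, m} = {d}
… ∩ ⟦red⟧ = {d} ∩ {a, b, d, i} = {d}
So ⟦friendly red student that greeted n under j⟧ = {d}.

{d}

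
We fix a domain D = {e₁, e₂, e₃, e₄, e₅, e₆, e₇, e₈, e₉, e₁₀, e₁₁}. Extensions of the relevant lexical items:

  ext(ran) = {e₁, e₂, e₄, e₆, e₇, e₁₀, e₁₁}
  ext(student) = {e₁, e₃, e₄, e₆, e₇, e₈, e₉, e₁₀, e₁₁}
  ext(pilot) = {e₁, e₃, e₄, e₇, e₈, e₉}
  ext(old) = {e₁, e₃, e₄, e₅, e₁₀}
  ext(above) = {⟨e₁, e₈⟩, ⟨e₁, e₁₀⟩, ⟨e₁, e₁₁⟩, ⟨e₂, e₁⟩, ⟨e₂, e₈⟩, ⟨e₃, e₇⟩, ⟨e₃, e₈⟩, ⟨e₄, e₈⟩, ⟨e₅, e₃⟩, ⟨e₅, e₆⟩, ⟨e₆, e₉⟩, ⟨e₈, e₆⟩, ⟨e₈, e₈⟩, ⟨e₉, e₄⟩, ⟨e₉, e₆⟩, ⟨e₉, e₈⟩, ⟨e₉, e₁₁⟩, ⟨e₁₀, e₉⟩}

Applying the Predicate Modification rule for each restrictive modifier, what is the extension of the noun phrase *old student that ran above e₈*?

⟦that ran⟧ = ⟦ran⟧ = {e₁, e₂, e₄, e₆, e₇, e₁₀, e₁₁}
⟦above e₈⟧ = {x : ⟨x, e₈⟩ ∈ ⟦above⟧} = {e₁, e₂, e₃, e₄, e₈, e₉}
⟦student⟧ = {e₁, e₃, e₄, e₆, e₇, e₈, e₉, e₁₀, e₁₁}
… ∩ ⟦that ran⟧ = {e₁, e₃, e₄, e₆, e₇, e₈, e₉, e₁₀, e₁₁} ∩ {e₁, e₂, e₄, e₆, e₇, e₁₀, e₁₁} = {e₁, e₄, e₆, e₇, e₁₀, e₁₁}
… ∩ ⟦above e₈⟧ = {e₁, e₄, e₆, e₇, e₁₀, e₁₁} ∩ {e₁, e₂, e₃, e₄, e₈, e₉} = {e₁, e₄}
… ∩ ⟦old⟧ = {e₁, e₄} ∩ {e₁, e₃, e₄, e₅, e₁₀} = {e₁, e₄}
So ⟦old student that ran above e₈⟧ = {e₁, e₄}.

{e₁, e₄}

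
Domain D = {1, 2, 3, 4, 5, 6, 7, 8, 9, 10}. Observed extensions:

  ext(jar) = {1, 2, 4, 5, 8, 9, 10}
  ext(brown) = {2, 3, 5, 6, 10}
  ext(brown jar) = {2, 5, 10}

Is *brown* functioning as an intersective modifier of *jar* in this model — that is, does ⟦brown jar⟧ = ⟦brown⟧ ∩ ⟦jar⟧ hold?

yes

⟦brown⟧ ∩ ⟦jar⟧ = {2, 3, 5, 6, 10} ∩ {1, 2, 4, 5, 8, 9, 10} = {2, 5, 10}
Observed ⟦brown jar⟧ = {2, 5, 10}.
These coincide, so the modifier is intersective here.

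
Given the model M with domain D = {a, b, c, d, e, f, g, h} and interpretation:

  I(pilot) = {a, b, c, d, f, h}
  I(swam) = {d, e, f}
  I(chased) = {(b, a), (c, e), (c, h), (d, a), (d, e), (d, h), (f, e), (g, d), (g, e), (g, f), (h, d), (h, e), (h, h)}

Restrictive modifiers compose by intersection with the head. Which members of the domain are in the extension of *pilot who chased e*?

{c, d, f, h}

⟦who chased e⟧ = {x : ⟨x, e⟩ ∈ ⟦chased⟧} = {c, d, f, g, h}
⟦pilot⟧ = {a, b, c, d, f, h}
… ∩ ⟦who chased e⟧ = {a, b, c, d, f, h} ∩ {c, d, f, g, h} = {c, d, f, h}
So ⟦pilot who chased e⟧ = {c, d, f, h}.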